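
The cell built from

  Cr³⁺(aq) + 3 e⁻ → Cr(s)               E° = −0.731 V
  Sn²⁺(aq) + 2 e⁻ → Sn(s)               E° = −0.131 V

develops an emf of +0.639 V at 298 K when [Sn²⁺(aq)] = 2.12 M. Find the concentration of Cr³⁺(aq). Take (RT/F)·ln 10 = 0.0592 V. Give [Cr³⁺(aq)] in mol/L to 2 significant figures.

The Sn²⁺/Sn couple has the larger reduction potential, so it is the cathode: E°cell = −0.131 − (−0.731) = +0.600 V and n = 6.
Since E = E° − (0.0592/n)·log Q, log Q = n(E° − E)/0.0592 = −3.953.
The balanced reaction is 3 Sn²⁺(aq) + 2 Cr(s) → 3 Sn(s) + 2 Cr³⁺(aq), so Q = [Cr³⁺(aq)]^2 / [Sn²⁺(aq)]^3.
Substituting the known concentrations and solving, log [Cr³⁺(aq)] = −1.487 and [Cr³⁺(aq)] = 0.033 M.

0.033 M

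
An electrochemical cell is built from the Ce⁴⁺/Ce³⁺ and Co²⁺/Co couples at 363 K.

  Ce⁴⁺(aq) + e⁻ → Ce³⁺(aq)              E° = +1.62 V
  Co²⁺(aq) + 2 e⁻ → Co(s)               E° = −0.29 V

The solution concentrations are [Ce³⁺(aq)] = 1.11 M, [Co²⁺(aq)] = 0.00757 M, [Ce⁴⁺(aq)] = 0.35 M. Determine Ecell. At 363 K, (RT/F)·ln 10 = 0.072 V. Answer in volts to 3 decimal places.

+1.950 V

The Ce⁴⁺/Ce³⁺ couple has the more positive E°, so it is the cathode; Co²⁺/Co is the anode.
The standard potential is +1.62 − (−0.29) = +1.91 V and the balanced reaction transfers n = 2 electrons.
The balanced reaction is 2 Ce⁴⁺(aq) + Co(s) → 2 Ce³⁺(aq) + Co²⁺(aq), so Q = ([Ce³⁺(aq)]^2·[Co²⁺(aq)]) / [Ce⁴⁺(aq)]^2 = 0.0761 and log Q = −1.118.
E = E° − (0.072/n)·log Q = +1.91 − (0.072/2)(−1.118) = +1.950 V.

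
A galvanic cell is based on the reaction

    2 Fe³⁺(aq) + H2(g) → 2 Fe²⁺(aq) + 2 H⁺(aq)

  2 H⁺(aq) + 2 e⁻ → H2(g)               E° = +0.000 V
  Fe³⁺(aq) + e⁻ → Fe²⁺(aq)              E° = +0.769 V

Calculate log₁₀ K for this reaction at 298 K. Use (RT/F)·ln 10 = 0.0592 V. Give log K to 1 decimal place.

log K = 26.0

The Fe³⁺/Fe²⁺ couple is reduced (cathode); E°cell = +0.769 − (+0.000) = +0.769 V with n = 2.
At equilibrium E = 0, so log K = nE°cell / 0.0592 = (2)(+0.769) / 0.0592 = 26.0.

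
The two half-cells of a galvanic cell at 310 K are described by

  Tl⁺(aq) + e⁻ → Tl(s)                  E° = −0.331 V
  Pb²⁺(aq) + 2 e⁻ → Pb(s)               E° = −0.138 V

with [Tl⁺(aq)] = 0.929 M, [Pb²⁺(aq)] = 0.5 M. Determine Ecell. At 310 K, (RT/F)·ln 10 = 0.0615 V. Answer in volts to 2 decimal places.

+0.19 V

Since E°(Pb²⁺/Pb) > E°(Tl⁺/Tl), Pb²⁺/Pb serves as the cathode.
E°cell = −0.138 − (−0.331) = +0.193 V, with n = 2 electrons transferred.
The balanced reaction is Pb²⁺(aq) + 2 Tl(s) → Pb(s) + 2 Tl⁺(aq), so Q = [Tl⁺(aq)]^2 / [Pb²⁺(aq)] = 1.73 and log Q = 0.237.
By the Nernst equation, E = +0.193 − (0.0615/2)·(0.237) = +0.19 V.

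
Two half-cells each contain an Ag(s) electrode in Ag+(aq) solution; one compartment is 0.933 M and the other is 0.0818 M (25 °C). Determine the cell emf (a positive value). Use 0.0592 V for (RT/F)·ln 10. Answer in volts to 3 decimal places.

0.063 V

For a concentration cell E°cell = 0, since both electrodes use the same couple.
The compartment with the higher Ag+(aq) concentration (0.933 M) acts as the cathode; ions are reduced there and produced at the dilute (0.0818 M) anode.
With n = 1, Ecell = −(0.0592/1)·log([dilute]/[conc]) = −(0.0592/1)·log(0.0818/0.933) = +0.063 V.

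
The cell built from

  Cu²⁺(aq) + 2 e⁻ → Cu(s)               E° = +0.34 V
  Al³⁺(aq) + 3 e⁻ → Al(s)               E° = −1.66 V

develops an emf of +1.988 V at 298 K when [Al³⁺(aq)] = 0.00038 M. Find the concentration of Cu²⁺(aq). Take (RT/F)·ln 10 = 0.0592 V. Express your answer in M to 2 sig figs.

0.0021 M

Cu²⁺/Cu is the cathode (higher E°); E°cell = +0.34 − (−1.66) = +2.00 V with n = 6.
Since E = E° − (0.0592/n)·log Q, log Q = n(E° − E)/0.0592 = 1.216.
For 3 Cu²⁺(aq) + 2 Al(s) → 3 Cu(s) + 2 Al³⁺(aq), the reaction quotient is Q = [Al³⁺(aq)]^2 / [Cu²⁺(aq)]^3.
Isolating [Cu²⁺(aq)] in Q = 10^{1.216} yields log [Cu²⁺(aq)] = −2.685, i.e. 0.0021 M.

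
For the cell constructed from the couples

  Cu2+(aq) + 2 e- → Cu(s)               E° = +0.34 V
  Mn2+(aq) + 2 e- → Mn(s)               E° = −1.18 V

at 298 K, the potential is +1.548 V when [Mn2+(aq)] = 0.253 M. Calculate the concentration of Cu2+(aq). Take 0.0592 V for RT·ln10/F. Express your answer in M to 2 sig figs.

2.2 M

The Cu²⁺/Cu couple has the larger reduction potential, so it is the cathode: E°cell = +0.34 − (−1.18) = +1.52 V and n = 2.
Since E = E° − (0.0592/n)·log Q, log Q = n(E° − E)/0.0592 = −0.946.
Balancing electrons gives Cu2+(aq) + Mn(s) → Cu(s) + Mn2+(aq); thus Q = [Mn2+(aq)] / [Cu2+(aq)].
Isolating [Cu2+(aq)] in Q = 10^{−0.946} yields log [Cu2+(aq)] = 0.349, i.e. 2.2 M.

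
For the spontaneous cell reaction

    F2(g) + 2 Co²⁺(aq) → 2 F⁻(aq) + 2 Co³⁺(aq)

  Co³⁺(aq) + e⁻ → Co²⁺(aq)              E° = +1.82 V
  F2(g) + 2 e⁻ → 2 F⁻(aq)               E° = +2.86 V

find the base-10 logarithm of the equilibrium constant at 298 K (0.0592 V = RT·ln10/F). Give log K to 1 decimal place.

log K = 35.1

The F₂/F⁻ couple is reduced (cathode); E°cell = +2.86 − (+1.82) = +1.04 V with n = 2.
At equilibrium E = 0, so log K = nE°cell / 0.0592 = (2)(+1.04) / 0.0592 = 35.1.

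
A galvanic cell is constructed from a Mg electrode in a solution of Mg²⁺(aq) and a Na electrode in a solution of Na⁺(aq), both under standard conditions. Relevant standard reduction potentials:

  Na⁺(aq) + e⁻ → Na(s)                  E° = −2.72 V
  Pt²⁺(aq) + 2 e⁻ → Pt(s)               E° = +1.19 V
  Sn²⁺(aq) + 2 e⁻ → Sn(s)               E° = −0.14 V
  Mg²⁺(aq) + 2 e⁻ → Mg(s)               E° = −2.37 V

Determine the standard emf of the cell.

The Mg²⁺/Mg couple has the higher E°, so Mg ion is reduced (cathode) and Na is oxidized (anode).
E°cell = E°(cathode) − E°(anode) = −2.37 − (−2.72) = +0.35 V.

+0.35 V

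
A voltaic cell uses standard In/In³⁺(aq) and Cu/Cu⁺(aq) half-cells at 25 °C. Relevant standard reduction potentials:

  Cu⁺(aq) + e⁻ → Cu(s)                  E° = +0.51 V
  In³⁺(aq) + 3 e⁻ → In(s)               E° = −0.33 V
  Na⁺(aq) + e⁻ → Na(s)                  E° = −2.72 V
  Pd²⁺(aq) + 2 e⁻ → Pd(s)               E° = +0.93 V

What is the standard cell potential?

+0.84 V

The Cu⁺/Cu couple has the higher E°, so Cu ion is reduced (cathode) and In is oxidized (anode).
E°cell = E°(cathode) − E°(anode) = +0.51 − (−0.33) = +0.84 V.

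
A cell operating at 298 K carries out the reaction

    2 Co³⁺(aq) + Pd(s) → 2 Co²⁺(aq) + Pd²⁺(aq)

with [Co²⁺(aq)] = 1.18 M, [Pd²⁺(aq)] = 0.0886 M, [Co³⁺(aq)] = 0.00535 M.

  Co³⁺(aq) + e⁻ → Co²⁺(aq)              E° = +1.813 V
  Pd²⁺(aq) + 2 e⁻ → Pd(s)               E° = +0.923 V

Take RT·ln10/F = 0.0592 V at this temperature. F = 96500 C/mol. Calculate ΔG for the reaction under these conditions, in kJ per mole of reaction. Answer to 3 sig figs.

−151 kJ/mol

The standard cell potential is +1.813 − (+0.923) = +0.890 V, with n = 2 electrons in the balanced equation.
Q = ([Co²⁺(aq)]^2·[Pd²⁺(aq)]) / [Co³⁺(aq)]^2 = 4.31×10^3, so log Q = 3.634 and E = +0.890 − (0.0592/2)(3.634) = +0.7824 V.
Finally ΔG = −nFE = −(2)(96500 C/mol)(+0.7824 V) = −151 kJ/mol.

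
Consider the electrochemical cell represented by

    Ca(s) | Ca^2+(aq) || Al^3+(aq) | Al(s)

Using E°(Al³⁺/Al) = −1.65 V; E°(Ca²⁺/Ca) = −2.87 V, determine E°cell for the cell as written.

+1.22 V

By convention the left-hand electrode in cell notation is the anode (oxidation) and the right-hand electrode is the cathode (reduction).
E°cell = E°(right) − E°(left) = −1.65 − (−2.87) = +1.22 V.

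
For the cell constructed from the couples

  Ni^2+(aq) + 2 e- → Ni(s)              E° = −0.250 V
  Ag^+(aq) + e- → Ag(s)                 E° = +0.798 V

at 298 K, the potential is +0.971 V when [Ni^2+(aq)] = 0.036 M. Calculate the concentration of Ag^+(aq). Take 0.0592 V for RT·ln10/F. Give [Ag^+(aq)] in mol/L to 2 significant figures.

Ag⁺/Ag is the cathode (higher E°); E°cell = +0.798 − (−0.250) = +1.048 V with n = 2.
From the Nernst equation, log Q = n(E° − E)/0.0592 = 2·(+1.048 − (+0.971))/0.0592 = 2.601.
The balanced reaction is 2 Ag^+(aq) + Ni(s) → 2 Ag(s) + Ni^2+(aq), so Q = [Ni^2+(aq)] / [Ag^+(aq)]^2.
Solving for the unknown gives log [Ag^+(aq)] = −2.022, so [Ag^+(aq)] ≈ 0.0095 M.

0.0095 M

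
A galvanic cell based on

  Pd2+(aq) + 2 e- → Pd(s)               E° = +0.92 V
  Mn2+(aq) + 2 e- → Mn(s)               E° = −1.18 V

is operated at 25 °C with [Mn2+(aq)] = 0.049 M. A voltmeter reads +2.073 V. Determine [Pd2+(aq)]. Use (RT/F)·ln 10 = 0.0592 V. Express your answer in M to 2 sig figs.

Pd²⁺/Pd is the cathode (higher E°); E°cell = +0.92 − (−1.18) = +2.10 V with n = 2.
From the Nernst equation, log Q = n(E° − E)/0.0592 = 2·(+2.10 − (+2.073))/0.0592 = 0.912.
The balanced reaction is Pd2+(aq) + Mn(s) → Pd(s) + Mn2+(aq), so Q = [Mn2+(aq)] / [Pd2+(aq)].
Isolating [Pd2+(aq)] in Q = 10^{0.912} yields log [Pd2+(aq)] = −2.222, i.e. 0.0060 M.

0.0060 M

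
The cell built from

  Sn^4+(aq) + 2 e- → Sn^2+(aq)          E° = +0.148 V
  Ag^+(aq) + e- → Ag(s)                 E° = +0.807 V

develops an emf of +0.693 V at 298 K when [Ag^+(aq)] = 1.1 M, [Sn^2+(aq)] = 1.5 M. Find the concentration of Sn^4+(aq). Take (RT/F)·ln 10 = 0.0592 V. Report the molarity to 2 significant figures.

With Ag⁺/Ag at the cathode and Sn⁴⁺/Sn²⁺ at the anode, E°cell = +0.807 − (+0.148) = +0.659 V (n = 2).
Since E = E° − (0.0592/n)·log Q, log Q = n(E° − E)/0.0592 = −1.149.
For 2 Ag^+(aq) + Sn^2+(aq) → 2 Ag(s) + Sn^4+(aq), the reaction quotient is Q = [Sn^4+(aq)] / ([Ag^+(aq)]^2·[Sn^2+(aq)]).
Solving for the unknown gives log [Sn^4+(aq)] = −0.890, so [Sn^4+(aq)] ≈ 0.13 M.

0.13 M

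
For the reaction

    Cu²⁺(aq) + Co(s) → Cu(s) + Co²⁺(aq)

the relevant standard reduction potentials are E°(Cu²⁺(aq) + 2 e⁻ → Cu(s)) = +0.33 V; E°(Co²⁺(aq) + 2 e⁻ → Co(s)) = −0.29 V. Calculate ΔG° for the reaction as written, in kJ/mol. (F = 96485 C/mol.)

In the reaction as written Cu²⁺(aq) is reduced, so the Cu²⁺/Cu couple is the cathode and Co²⁺/Co is the anode.
E°cell = +0.33 − (−0.29) = +0.62 V; balancing electrons gives n = 2.
ΔG° = −nFE°cell = −(2)(96485)(+0.62) J/mol = −120 kJ/mol.

−120 kJ/mol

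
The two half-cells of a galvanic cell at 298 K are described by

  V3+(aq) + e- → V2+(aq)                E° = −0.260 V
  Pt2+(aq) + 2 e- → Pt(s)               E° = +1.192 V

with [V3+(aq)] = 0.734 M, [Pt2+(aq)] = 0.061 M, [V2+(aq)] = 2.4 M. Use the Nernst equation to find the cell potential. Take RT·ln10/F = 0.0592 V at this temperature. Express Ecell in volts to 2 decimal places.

The Pt²⁺/Pt couple has the more positive E°, so it is the cathode; V³⁺/V²⁺ is the anode.
E°cell = +1.192 − (−0.260) = +1.452 V, with n = 2 electrons transferred.
The balanced reaction is Pt2+(aq) + 2 V2+(aq) → Pt(s) + 2 V3+(aq), so Q = [V3+(aq)]^2 / ([Pt2+(aq)]·[V2+(aq)]^2) = 1.53 and log Q = 0.186.
E = E° − (0.0592/n)·log Q = +1.452 − (0.0592/2)(0.186) = +1.45 V.

+1.45 V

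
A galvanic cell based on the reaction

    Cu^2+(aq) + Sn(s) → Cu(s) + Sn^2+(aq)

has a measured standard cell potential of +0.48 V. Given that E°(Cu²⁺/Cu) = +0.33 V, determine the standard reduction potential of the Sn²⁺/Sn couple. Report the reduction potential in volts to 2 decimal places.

−0.15 V

In the reaction as written the Cu²⁺/Cu couple is reduced (cathode) and Sn²⁺/Sn is oxidized (anode), so E°cell = E°(Cu²⁺/Cu) − E°(Sn²⁺/Sn).
E°(Sn²⁺/Sn) = E°(cathode) − E°cell = +0.33 − (+0.48) = −0.15 V.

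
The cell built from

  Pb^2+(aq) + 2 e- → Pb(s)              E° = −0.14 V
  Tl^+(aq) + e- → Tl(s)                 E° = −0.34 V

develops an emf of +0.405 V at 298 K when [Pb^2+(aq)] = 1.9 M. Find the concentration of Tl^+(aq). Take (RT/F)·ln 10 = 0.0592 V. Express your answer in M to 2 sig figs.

Pb²⁺/Pb is the cathode (higher E°); E°cell = −0.14 − (−0.34) = +0.20 V with n = 2.
Since E = E° − (0.0592/n)·log Q, log Q = n(E° − E)/0.0592 = −6.926.
The balanced reaction is Pb^2+(aq) + 2 Tl(s) → Pb(s) + 2 Tl^+(aq), so Q = [Tl^+(aq)]^2 / [Pb^2+(aq)].
Isolating [Tl^+(aq)] in Q = 10^{−6.926} yields log [Tl^+(aq)] = −3.324, i.e. 0.00047 M.

0.00047 M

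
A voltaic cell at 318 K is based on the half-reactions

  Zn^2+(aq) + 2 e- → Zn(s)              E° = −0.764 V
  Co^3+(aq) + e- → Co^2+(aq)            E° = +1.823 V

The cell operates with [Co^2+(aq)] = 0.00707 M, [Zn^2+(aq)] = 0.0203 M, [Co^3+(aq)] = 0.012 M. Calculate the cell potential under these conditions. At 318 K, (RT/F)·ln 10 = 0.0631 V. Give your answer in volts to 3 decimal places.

Co³⁺/Co²⁺ is reduced (cathode, E° = +1.823 V) and Zn²⁺/Zn is oxidized (anode).
E°cell = +1.823 − (−0.764) = +2.587 V, with n = 2 electrons transferred.
The balanced reaction is 2 Co^3+(aq) + Zn(s) → 2 Co^2+(aq) + Zn^2+(aq), so Q = ([Co^2+(aq)]^2·[Zn^2+(aq)]) / [Co^3+(aq)]^2 = 0.00705 and log Q = −2.152.
By the Nernst equation, E = +2.587 − (0.0631/2)·(−2.152) = +2.655 V.

+2.655 V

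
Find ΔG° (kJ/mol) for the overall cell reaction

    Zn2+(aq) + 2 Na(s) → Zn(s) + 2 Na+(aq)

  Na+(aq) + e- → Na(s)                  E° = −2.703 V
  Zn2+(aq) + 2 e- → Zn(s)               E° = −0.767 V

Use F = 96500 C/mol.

−374 kJ/mol

In the reaction as written Zn2+(aq) is reduced, so the Zn²⁺/Zn couple is the cathode and Na⁺/Na is the anode.
E°cell = −0.767 − (−2.703) = +1.936 V; balancing electrons gives n = 2.
ΔG° = −nFE°cell = −(2)(96500)(+1.936) J/mol = −374 kJ/mol.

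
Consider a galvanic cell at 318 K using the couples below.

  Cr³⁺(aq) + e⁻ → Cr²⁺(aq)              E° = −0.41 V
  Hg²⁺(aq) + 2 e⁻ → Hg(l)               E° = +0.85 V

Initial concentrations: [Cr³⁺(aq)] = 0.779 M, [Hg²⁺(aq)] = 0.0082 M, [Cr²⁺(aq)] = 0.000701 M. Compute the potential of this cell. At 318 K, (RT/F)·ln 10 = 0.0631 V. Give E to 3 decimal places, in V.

The Hg²⁺/Hg couple has the more positive E°, so it is the cathode; Cr³⁺/Cr²⁺ is the anode.
E°cell = E°cat − E°an = +0.85 − (−0.41) = +1.26 V; n = 2.
The balanced reaction is Hg²⁺(aq) + 2 Cr²⁺(aq) → Hg(l) + 2 Cr³⁺(aq), so Q = [Cr³⁺(aq)]^2 / ([Hg²⁺(aq)]·[Cr²⁺(aq)]^2) = 1.51×10^8 and log Q = 8.178.
Applying E = E° − (RT ln10/nF)·log Q gives +1.26 − (0.0631/2)(8.178) = +1.002 V.

+1.002 V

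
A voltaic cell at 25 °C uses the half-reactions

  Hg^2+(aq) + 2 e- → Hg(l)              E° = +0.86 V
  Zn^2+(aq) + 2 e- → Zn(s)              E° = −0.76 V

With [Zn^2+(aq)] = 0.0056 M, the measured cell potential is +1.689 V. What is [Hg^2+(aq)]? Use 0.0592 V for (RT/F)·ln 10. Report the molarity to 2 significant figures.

The Hg²⁺/Hg couple has the larger reduction potential, so it is the cathode: E°cell = +0.86 − (−0.76) = +1.62 V and n = 2.
From the Nernst equation, log Q = n(E° − E)/0.0592 = 2·(+1.62 − (+1.689))/0.0592 = −2.331.
Balancing electrons gives Hg^2+(aq) + Zn(s) → Hg(l) + Zn^2+(aq); thus Q = [Zn^2+(aq)] / [Hg^2+(aq)].
Substituting the known concentrations and solving, log [Hg^2+(aq)] = 0.079 and [Hg^2+(aq)] = 1.2 M.

1.2 M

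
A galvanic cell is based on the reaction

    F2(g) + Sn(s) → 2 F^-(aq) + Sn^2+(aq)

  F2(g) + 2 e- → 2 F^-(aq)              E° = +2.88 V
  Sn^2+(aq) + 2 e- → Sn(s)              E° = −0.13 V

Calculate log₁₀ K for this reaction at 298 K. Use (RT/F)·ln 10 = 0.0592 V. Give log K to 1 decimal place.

The F₂/F⁻ couple is reduced (cathode); E°cell = +2.88 − (−0.13) = +3.01 V with n = 2.
At equilibrium E = 0, so log K = nE°cell / 0.0592 = (2)(+3.01) / 0.0592 = 101.7.

log K = 101.7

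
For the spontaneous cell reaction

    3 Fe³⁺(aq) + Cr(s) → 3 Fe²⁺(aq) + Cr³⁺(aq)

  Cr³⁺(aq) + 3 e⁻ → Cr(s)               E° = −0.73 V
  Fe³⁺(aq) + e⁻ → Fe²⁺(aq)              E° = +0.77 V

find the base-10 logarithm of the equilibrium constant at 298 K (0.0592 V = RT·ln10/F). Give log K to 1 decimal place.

log K = 76.0

The Fe³⁺/Fe²⁺ couple is reduced (cathode); E°cell = +0.77 − (−0.73) = +1.50 V with n = 3.
At equilibrium E = 0, so log K = nE°cell / 0.0592 = (3)(+1.50) / 0.0592 = 76.0.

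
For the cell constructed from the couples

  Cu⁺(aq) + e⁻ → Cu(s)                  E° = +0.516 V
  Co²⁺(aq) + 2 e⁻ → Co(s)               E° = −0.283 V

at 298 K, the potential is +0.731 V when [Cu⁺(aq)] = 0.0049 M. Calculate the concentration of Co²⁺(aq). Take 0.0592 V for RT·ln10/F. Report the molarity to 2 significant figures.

0.0048 M

The Cu⁺/Cu couple has the larger reduction potential, so it is the cathode: E°cell = +0.516 − (−0.283) = +0.799 V and n = 2.
Since E = E° − (0.0592/n)·log Q, log Q = n(E° − E)/0.0592 = 2.297.
Balancing electrons gives 2 Cu⁺(aq) + Co(s) → 2 Cu(s) + Co²⁺(aq); thus Q = [Co²⁺(aq)] / [Cu⁺(aq)]^2.
Solving for the unknown gives log [Co²⁺(aq)] = −2.323, so [Co²⁺(aq)] ≈ 0.0048 M.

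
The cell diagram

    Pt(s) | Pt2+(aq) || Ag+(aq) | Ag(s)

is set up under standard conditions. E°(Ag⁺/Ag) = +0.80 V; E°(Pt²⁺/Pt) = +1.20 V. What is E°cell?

By convention the left-hand electrode in cell notation is the anode (oxidation) and the right-hand electrode is the cathode (reduction).
E°cell = E°(right) − E°(left) = +0.80 − (+1.20) = −0.40 V.
The negative sign shows that, as written, the cell would require an external voltage to drive the reaction.

−0.40 V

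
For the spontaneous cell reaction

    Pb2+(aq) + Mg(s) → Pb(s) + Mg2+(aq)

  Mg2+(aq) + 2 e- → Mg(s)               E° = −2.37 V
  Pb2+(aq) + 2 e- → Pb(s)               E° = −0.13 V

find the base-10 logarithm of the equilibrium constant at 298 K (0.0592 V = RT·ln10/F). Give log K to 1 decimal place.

The Pb²⁺/Pb couple is reduced (cathode); E°cell = −0.13 − (−2.37) = +2.24 V with n = 2.
At equilibrium E = 0, so log K = nE°cell / 0.0592 = (2)(+2.24) / 0.0592 = 75.7.

log K = 75.7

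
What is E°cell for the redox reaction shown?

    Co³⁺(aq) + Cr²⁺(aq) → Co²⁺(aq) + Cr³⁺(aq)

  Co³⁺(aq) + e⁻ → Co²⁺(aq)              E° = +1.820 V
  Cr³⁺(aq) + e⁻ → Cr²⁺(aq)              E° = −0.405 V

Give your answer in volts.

Co³⁺(aq) gains electrons, so the Co³⁺/Co²⁺ couple is the cathode; the Cr³⁺/Cr²⁺ couple is the anode.
E°cell = E°(cathode) − E°(anode) = +1.820 − (−0.405) = +2.225 V.

+2.225 V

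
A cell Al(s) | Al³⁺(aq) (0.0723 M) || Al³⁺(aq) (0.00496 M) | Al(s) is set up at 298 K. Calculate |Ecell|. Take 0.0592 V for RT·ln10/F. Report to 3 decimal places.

For a concentration cell E°cell = 0, since both electrodes use the same couple.
The compartment with the higher Al³⁺(aq) concentration (0.0723 M) acts as the cathode; ions are reduced there and produced at the dilute (0.00496 M) anode.
With n = 3, Ecell = −(0.0592/3)·log([dilute]/[conc]) = −(0.0592/3)·log(0.00496/0.0723) = +0.023 V.

0.023 V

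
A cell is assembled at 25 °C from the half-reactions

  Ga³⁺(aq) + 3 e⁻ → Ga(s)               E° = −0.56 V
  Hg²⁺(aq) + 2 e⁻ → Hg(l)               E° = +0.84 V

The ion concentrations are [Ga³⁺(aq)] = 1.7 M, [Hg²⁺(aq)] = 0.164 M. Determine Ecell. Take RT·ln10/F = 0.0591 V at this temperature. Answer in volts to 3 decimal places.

Hg²⁺/Hg is reduced (cathode, E° = +0.84 V) and Ga³⁺/Ga is oxidized (anode).
E°cell = E°cat − E°an = +0.84 − (−0.56) = +1.40 V; n = 6.
For the overall reaction 3 Hg²⁺(aq) + 2 Ga(s) → 3 Hg(l) + 2 Ga³⁺(aq), Q = [Ga³⁺(aq)]^2 / [Hg²⁺(aq)]^3 = 655, giving log Q = 2.816.
Applying E = E° − (RT ln10/nF)·log Q gives +1.40 − (0.0591/6)(2.816) = +1.372 V.

+1.372 V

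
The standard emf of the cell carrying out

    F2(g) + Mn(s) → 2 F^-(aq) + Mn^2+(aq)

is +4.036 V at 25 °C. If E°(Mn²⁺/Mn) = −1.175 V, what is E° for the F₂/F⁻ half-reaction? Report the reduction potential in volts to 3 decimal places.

In the reaction as written the F₂/F⁻ couple is reduced (cathode) and Mn²⁺/Mn is oxidized (anode), so E°cell = E°(F₂/F⁻) − E°(Mn²⁺/Mn).
E°(F₂/F⁻) = E°cell + E°(anode) = +4.036 + (−1.175) = +2.861 V.

+2.861 V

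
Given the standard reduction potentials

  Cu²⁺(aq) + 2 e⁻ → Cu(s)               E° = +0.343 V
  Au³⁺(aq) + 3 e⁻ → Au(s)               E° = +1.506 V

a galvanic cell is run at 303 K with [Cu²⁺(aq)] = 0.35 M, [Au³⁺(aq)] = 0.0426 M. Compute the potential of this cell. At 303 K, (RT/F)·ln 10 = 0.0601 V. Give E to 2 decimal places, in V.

+1.15 V

Au³⁺/Au is reduced (cathode, E° = +1.506 V) and Cu²⁺/Cu is oxidized (anode).
The standard potential is +1.506 − (+0.343) = +1.163 V and the balanced reaction transfers n = 6 electrons.
The balanced reaction is 2 Au³⁺(aq) + 3 Cu(s) → 2 Au(s) + 3 Cu²⁺(aq), so Q = [Cu²⁺(aq)]^3 / [Au³⁺(aq)]^2 = 23.6 and log Q = 1.373.
E = E° − (0.0601/n)·log Q = +1.163 − (0.0601/6)(1.373) = +1.15 V.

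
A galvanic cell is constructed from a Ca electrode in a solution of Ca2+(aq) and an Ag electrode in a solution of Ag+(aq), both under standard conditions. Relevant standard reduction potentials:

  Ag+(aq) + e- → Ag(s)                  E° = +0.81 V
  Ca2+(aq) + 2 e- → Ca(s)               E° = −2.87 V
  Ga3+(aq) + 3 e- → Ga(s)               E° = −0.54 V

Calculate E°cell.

+3.68 V

Of the two couples in this cell, the one with the more positive reduction potential is reduced at the cathode: here that is Ag⁺/Ag (+0.81 V); Ca²⁺/Ca (−2.87 V) is the anode.
E°cell = E°(cathode) − E°(anode) = +0.81 − (−2.87) = +3.68 V.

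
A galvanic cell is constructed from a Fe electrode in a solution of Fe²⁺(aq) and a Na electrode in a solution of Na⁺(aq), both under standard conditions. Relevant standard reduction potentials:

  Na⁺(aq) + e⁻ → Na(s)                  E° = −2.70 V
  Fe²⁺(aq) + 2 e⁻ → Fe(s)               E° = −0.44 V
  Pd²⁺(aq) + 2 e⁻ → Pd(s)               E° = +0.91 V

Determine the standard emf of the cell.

Of the two couples in this cell, the one with the more positive reduction potential is reduced at the cathode: here that is Fe²⁺/Fe (−0.44 V); Na⁺/Na (−2.70 V) is the anode.
E°cell = E°(cathode) − E°(anode) = −0.44 − (−2.70) = +2.26 V.

+2.26 V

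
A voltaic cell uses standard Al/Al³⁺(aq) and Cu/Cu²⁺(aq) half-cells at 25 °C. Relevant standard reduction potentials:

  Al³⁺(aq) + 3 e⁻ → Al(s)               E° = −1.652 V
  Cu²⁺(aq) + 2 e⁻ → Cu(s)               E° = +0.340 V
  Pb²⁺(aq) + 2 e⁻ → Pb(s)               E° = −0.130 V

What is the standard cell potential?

The Cu²⁺/Cu couple has the higher E°, so Cu ion is reduced (cathode) and Al is oxidized (anode).
E°cell = E°(cathode) − E°(anode) = +0.340 − (−1.652) = +1.992 V.

+1.992 V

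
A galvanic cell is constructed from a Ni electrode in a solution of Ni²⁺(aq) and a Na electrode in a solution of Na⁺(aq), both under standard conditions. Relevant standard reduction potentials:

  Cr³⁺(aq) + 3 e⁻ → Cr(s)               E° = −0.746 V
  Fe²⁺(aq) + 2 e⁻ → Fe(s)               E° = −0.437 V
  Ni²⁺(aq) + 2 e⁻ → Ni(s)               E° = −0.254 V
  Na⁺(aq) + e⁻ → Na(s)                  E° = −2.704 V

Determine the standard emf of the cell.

The Ni²⁺/Ni couple has the higher E°, so Ni ion is reduced (cathode) and Na is oxidized (anode).
E°cell = E°(cathode) − E°(anode) = −0.254 − (−2.704) = +2.450 V.

+2.450 V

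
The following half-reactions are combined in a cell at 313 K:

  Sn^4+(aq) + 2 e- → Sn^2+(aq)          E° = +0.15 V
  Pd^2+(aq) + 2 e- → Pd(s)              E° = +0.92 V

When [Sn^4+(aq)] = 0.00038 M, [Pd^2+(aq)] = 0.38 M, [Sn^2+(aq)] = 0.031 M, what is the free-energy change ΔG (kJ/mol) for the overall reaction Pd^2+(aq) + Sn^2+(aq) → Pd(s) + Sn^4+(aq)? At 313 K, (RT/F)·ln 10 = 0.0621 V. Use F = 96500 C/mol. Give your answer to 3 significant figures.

−158 kJ/mol

E°cell = +0.92 − (+0.15) = +0.77 V; the balanced reaction transfers n = 2 electrons.
Q = [Sn^4+(aq)] / ([Pd^2+(aq)]·[Sn^2+(aq)]) = 0.0323, so log Q = −1.491 and E = +0.77 − (0.0621/2)(−1.491) = +0.8163 V.
Finally ΔG = −nFE = −(2)(96500 C/mol)(+0.8163 V) = −158 kJ/mol.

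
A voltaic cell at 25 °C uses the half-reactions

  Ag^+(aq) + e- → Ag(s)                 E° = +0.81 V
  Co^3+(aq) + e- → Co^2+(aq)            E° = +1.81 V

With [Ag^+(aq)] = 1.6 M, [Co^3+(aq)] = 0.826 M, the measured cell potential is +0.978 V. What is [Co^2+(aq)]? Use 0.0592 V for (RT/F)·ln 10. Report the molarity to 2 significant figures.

1.2 M

Co³⁺/Co²⁺ is the cathode (higher E°); E°cell = +1.81 − (+0.81) = +1.00 V with n = 1.
Rearranging E = E° − (0.0592/n)·log Q gives log Q = 1(+1.00 − (+0.978))/0.0592 = 0.372.
For Co^3+(aq) + Ag(s) → Co^2+(aq) + Ag^+(aq), the reaction quotient is Q = ([Co^2+(aq)]·[Ag^+(aq)]) / [Co^3+(aq)].
Isolating [Co^2+(aq)] in Q = 10^{0.372} yields log [Co^2+(aq)] = 0.085, i.e. 1.2 M.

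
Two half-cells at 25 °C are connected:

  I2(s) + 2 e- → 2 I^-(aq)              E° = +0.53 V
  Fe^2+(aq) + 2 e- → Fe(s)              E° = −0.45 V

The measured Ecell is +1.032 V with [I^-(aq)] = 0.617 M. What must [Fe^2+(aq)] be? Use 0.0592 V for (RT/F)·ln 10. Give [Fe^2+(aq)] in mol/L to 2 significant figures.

I₂/I⁻ is the cathode (higher E°); E°cell = +0.53 − (−0.45) = +0.98 V with n = 2.
From the Nernst equation, log Q = n(E° − E)/0.0592 = 2·(+0.98 − (+1.032))/0.0592 = −1.757.
The balanced reaction is I2(s) + Fe(s) → 2 I^-(aq) + Fe^2+(aq), so Q = [I^-(aq)]^2·[Fe^2+(aq)].
Substituting the known concentrations and solving, log [Fe^2+(aq)] = −1.338 and [Fe^2+(aq)] = 0.046 M.

0.046 M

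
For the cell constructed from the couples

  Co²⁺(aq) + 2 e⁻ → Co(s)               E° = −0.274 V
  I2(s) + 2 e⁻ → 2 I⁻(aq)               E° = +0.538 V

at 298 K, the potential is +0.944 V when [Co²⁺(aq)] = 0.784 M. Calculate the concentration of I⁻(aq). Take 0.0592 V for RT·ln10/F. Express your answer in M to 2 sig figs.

With I₂/I⁻ at the cathode and Co²⁺/Co at the anode, E°cell = +0.538 − (−0.274) = +0.812 V (n = 2).
From the Nernst equation, log Q = n(E° − E)/0.0592 = 2·(+0.812 − (+0.944))/0.0592 = −4.459.
Balancing electrons gives I2(s) + Co(s) → 2 I⁻(aq) + Co²⁺(aq); thus Q = [I⁻(aq)]^2·[Co²⁺(aq)].
Solving for the unknown gives log [I⁻(aq)] = −2.177, so [I⁻(aq)] ≈ 0.0067 M.

0.0067 M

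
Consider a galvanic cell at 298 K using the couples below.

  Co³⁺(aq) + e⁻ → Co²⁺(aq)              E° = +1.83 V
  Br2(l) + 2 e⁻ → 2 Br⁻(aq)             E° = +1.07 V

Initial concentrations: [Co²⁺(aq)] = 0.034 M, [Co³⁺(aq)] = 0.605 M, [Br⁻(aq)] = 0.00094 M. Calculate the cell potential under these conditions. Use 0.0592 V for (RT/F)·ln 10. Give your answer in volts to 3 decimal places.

+0.655 V

Since E°(Co³⁺/Co²⁺) > E°(Br₂/Br⁻), Co³⁺/Co²⁺ serves as the cathode.
E°cell = E°cat − E°an = +1.83 − (+1.07) = +0.76 V; n = 2.
The balanced reaction is 2 Co³⁺(aq) + 2 Br⁻(aq) → 2 Co²⁺(aq) + Br2(l), so Q = [Co²⁺(aq)]^2 / ([Co³⁺(aq)]^2·[Br⁻(aq)]^2) = 3.57×10^3 and log Q = 3.553.
By the Nernst equation, E = +0.76 − (0.0592/2)·(3.553) = +0.655 V.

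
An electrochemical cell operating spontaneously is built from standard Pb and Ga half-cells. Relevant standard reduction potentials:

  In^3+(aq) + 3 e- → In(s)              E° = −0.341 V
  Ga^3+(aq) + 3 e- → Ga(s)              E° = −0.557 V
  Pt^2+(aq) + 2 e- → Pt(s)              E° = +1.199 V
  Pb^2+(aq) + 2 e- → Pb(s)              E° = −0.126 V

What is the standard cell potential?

Of the two couples in this cell, the one with the more positive reduction potential is reduced at the cathode: here that is Pb²⁺/Pb (−0.126 V); Ga³⁺/Ga (−0.557 V) is the anode.
E°cell = E°(cathode) − E°(anode) = −0.126 − (−0.557) = +0.431 V.

+0.431 V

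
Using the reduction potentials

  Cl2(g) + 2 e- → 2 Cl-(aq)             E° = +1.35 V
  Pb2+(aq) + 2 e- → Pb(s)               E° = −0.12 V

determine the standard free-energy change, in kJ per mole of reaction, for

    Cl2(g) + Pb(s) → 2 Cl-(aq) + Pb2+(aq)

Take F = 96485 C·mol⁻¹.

In the reaction as written Cl2(g) is reduced, so the Cl₂/Cl⁻ couple is the cathode and Pb²⁺/Pb is the anode.
E°cell = +1.35 − (−0.12) = +1.47 V; balancing electrons gives n = 2.
ΔG° = −nFE°cell = −(2)(96485)(+1.47) J/mol = −284 kJ/mol.

−284 kJ/mol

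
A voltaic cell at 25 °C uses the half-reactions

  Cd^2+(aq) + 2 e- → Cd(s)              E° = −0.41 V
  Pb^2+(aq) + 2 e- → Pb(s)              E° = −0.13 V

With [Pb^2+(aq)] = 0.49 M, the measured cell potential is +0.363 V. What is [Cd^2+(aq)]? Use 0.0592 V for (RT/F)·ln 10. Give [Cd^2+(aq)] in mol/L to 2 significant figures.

0.00077 M

Pb²⁺/Pb is the cathode (higher E°); E°cell = −0.13 − (−0.41) = +0.28 V with n = 2.
From the Nernst equation, log Q = n(E° − E)/0.0592 = 2·(+0.28 − (+0.363))/0.0592 = −2.804.
The balanced reaction is Pb^2+(aq) + Cd(s) → Pb(s) + Cd^2+(aq), so Q = [Cd^2+(aq)] / [Pb^2+(aq)].
Solving for the unknown gives log [Cd^2+(aq)] = −3.114, so [Cd^2+(aq)] ≈ 0.00077 M.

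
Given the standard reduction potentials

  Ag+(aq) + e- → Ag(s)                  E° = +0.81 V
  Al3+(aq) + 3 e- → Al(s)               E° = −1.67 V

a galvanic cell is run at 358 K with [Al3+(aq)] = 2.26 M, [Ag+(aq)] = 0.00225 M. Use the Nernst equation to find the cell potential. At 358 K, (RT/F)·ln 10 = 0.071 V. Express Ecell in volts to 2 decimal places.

Since E°(Ag⁺/Ag) > E°(Al³⁺/Al), Ag⁺/Ag serves as the cathode.
The standard potential is +0.81 − (−1.67) = +2.48 V and the balanced reaction transfers n = 3 electrons.
The balanced reaction is 3 Ag+(aq) + Al(s) → 3 Ag(s) + Al3+(aq), so Q = [Al3+(aq)] / [Ag+(aq)]^3 = 1.98×10^8 and log Q = 8.298.
E = E° − (0.071/n)·log Q = +2.48 − (0.071/3)(8.298) = +2.28 V.

+2.28 V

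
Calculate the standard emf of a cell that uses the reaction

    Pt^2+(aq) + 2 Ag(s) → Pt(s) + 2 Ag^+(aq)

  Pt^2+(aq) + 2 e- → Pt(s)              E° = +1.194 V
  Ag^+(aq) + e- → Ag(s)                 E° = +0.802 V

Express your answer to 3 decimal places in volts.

+0.392 V

In the reaction as written, Pt^2+(aq) is reduced (cathode) and Ag^+(aq) is produced by oxidation at the anode.
E°cell = E°(cathode) − E°(anode) = +1.194 − (+0.802) = +0.392 V.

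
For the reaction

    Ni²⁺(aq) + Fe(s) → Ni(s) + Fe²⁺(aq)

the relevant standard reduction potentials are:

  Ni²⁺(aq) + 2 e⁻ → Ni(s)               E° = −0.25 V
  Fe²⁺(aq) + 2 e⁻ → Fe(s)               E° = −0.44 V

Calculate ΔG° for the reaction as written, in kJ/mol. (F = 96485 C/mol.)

−36.7 kJ/mol

In the reaction as written Ni²⁺(aq) is reduced, so the Ni²⁺/Ni couple is the cathode and Fe²⁺/Fe is the anode.
E°cell = −0.25 − (−0.44) = +0.19 V; balancing electrons gives n = 2.
ΔG° = −nFE°cell = −(2)(96485)(+0.19) J/mol = −36.7 kJ/mol.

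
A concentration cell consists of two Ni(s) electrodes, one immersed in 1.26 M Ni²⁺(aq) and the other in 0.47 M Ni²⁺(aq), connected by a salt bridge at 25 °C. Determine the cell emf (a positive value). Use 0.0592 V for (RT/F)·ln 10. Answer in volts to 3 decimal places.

For a concentration cell E°cell = 0, since both electrodes use the same couple.
The compartment with the higher Ni²⁺(aq) concentration (1.26 M) acts as the cathode; ions are reduced there and produced at the dilute (0.47 M) anode.
With n = 2, Ecell = −(0.0592/2)·log([dilute]/[conc]) = −(0.0592/2)·log(0.47/1.26) = +0.013 V.

0.013 V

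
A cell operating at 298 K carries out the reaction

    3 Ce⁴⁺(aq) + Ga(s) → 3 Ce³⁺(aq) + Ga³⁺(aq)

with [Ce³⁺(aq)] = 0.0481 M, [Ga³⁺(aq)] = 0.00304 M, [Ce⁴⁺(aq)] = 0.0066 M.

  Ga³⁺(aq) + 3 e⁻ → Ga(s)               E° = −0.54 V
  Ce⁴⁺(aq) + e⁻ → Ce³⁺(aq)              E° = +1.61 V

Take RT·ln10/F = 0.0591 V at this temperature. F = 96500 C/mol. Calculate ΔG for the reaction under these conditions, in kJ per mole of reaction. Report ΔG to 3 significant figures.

The standard cell potential is +1.61 − (−0.54) = +2.15 V, with n = 3 electrons in the balanced equation.
The reaction quotient is ([Ce³⁺(aq)]^3·[Ga³⁺(aq)]) / [Ce⁴⁺(aq)]^3 = 1.18; by Nernst, E = +2.15 − (0.0591/3)(0.071) = +2.1486 V.
Then ΔG = −nFE = −3 × 96500 × +2.1486 J/mol = −622 kJ/mol.

−622 kJ/mol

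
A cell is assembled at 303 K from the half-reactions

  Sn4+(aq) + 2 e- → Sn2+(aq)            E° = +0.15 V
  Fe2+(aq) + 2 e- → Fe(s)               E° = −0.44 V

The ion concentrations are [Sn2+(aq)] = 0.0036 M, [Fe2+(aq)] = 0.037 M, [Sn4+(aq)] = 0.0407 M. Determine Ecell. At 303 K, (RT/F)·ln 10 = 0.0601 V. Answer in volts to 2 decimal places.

Since E°(Sn⁴⁺/Sn²⁺) > E°(Fe²⁺/Fe), Sn⁴⁺/Sn²⁺ serves as the cathode.
E°cell = +0.15 − (−0.44) = +0.59 V, with n = 2 electrons transferred.
Balancing gives Sn4+(aq) + Fe(s) → Sn2+(aq) + Fe2+(aq); hence Q = ([Sn2+(aq)]·[Fe2+(aq)]) / [Sn4+(aq)] = 0.00327 (log Q = −2.485).
Applying E = E° − (RT ln10/nF)·log Q gives +0.59 − (0.0601/2)(−2.485) = +0.66 V.

+0.66 V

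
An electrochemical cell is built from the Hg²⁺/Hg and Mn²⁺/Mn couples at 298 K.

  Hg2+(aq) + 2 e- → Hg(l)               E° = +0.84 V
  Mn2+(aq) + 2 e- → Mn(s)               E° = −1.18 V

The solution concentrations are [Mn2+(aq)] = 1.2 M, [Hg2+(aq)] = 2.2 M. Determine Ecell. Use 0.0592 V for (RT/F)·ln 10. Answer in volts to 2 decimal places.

Hg²⁺/Hg is reduced (cathode, E° = +0.84 V) and Mn²⁺/Mn is oxidized (anode).
E°cell = E°cat − E°an = +0.84 − (−1.18) = +2.02 V; n = 2.
For the overall reaction Hg2+(aq) + Mn(s) → Hg(l) + Mn2+(aq), Q = [Mn2+(aq)] / [Hg2+(aq)] = 0.545, giving log Q = −0.263.
E = E° − (0.0592/n)·log Q = +2.02 − (0.0592/2)(−0.263) = +2.03 V.

+2.03 V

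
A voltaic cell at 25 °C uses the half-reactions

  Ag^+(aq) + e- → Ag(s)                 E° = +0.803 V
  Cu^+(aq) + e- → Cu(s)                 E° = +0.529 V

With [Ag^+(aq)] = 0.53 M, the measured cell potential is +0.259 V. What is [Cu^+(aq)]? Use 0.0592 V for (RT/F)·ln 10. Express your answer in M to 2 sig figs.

0.95 M

The Ag⁺/Ag couple has the larger reduction potential, so it is the cathode: E°cell = +0.803 − (+0.529) = +0.274 V and n = 1.
From the Nernst equation, log Q = n(E° − E)/0.0592 = 1·(+0.274 − (+0.259))/0.0592 = 0.253.
For Ag^+(aq) + Cu(s) → Ag(s) + Cu^+(aq), the reaction quotient is Q = [Cu^+(aq)] / [Ag^+(aq)].
Solving for the unknown gives log [Cu^+(aq)] = −0.023, so [Cu^+(aq)] ≈ 0.95 M.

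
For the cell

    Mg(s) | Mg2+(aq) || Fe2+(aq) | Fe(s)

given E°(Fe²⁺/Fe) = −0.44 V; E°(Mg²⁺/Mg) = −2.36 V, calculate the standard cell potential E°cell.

By convention the left-hand electrode in cell notation is the anode (oxidation) and the right-hand electrode is the cathode (reduction).
E°cell = E°(right) − E°(left) = −0.44 − (−2.36) = +1.92 V.

+1.92 V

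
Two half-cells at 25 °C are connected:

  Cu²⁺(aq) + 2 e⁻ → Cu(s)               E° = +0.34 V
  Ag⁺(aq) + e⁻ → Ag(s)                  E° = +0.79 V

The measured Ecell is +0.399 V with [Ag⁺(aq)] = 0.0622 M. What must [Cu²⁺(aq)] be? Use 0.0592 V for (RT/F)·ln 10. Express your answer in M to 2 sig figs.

With Ag⁺/Ag at the cathode and Cu²⁺/Cu at the anode, E°cell = +0.79 − (+0.34) = +0.45 V (n = 2).
Since E = E° − (0.0592/n)·log Q, log Q = n(E° − E)/0.0592 = 1.723.
For 2 Ag⁺(aq) + Cu(s) → 2 Ag(s) + Cu²⁺(aq), the reaction quotient is Q = [Cu²⁺(aq)] / [Ag⁺(aq)]^2.
Isolating [Cu²⁺(aq)] in Q = 10^{1.723} yields log [Cu²⁺(aq)] = −0.689, i.e. 0.20 M.

0.20 M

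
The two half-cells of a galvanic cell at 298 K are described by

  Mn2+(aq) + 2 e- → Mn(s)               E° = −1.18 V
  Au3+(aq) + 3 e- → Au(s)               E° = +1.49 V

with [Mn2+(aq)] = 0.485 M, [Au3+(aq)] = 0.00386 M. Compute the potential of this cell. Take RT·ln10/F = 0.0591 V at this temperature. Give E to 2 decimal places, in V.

Since E°(Au³⁺/Au) > E°(Mn²⁺/Mn), Au³⁺/Au serves as the cathode.
E°cell = E°cat − E°an = +1.49 − (−1.18) = +2.67 V; n = 6.
For the overall reaction 2 Au3+(aq) + 3 Mn(s) → 2 Au(s) + 3 Mn2+(aq), Q = [Mn2+(aq)]^3 / [Au3+(aq)]^2 = 7.66×10^3, giving log Q = 3.884.
Applying E = E° − (RT ln10/nF)·log Q gives +2.67 − (0.0591/6)(3.884) = +2.63 V.

+2.63 V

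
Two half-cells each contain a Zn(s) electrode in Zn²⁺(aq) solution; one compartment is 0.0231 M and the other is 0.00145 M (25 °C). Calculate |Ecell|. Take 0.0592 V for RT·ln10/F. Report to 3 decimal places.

For a concentration cell E°cell = 0, since both electrodes use the same couple.
The compartment with the higher Zn²⁺(aq) concentration (0.0231 M) acts as the cathode; ions are reduced there and produced at the dilute (0.00145 M) anode.
With n = 2, Ecell = −(0.0592/2)·log([dilute]/[conc]) = −(0.0592/2)·log(0.00145/0.0231) = +0.036 V.

0.036 V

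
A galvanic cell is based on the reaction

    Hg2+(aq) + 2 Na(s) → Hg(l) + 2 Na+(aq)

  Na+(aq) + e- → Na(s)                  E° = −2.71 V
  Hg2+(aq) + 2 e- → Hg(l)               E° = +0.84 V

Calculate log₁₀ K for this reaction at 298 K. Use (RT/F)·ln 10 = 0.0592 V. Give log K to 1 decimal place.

log K = 119.9

The Hg²⁺/Hg couple is reduced (cathode); E°cell = +0.84 − (−2.71) = +3.55 V with n = 2.
At equilibrium E = 0, so log K = nE°cell / 0.0592 = (2)(+3.55) / 0.0592 = 119.9.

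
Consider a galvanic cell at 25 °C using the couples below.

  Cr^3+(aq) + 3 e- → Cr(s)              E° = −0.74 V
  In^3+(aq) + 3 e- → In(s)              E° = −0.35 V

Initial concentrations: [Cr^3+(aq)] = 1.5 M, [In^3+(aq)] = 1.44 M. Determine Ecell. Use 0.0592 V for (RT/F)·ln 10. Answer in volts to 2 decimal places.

+0.39 V

Since E°(In³⁺/In) > E°(Cr³⁺/Cr), In³⁺/In serves as the cathode.
E°cell = E°cat − E°an = −0.35 − (−0.74) = +0.39 V; n = 3.
Balancing gives In^3+(aq) + Cr(s) → In(s) + Cr^3+(aq); hence Q = [Cr^3+(aq)] / [In^3+(aq)] = 1.04 (log Q = 0.018).
Applying E = E° − (RT ln10/nF)·log Q gives +0.39 − (0.0592/3)(0.018) = +0.39 V.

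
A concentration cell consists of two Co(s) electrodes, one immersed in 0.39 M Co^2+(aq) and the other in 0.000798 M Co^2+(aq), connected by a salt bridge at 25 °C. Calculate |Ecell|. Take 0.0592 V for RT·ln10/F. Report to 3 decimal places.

0.080 V

For a concentration cell E°cell = 0, since both electrodes use the same couple.
The compartment with the higher Co^2+(aq) concentration (0.39 M) acts as the cathode; ions are reduced there and produced at the dilute (0.000798 M) anode.
With n = 2, Ecell = −(0.0592/2)·log([dilute]/[conc]) = −(0.0592/2)·log(0.000798/0.39) = +0.080 V.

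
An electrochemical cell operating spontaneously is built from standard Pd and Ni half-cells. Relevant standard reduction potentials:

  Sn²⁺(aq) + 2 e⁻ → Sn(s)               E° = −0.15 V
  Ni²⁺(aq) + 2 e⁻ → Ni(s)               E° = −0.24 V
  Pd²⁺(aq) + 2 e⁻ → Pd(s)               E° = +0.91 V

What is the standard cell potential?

+1.15 V

Of the two couples in this cell, the one with the more positive reduction potential is reduced at the cathode: here that is Pd²⁺/Pd (+0.91 V); Ni²⁺/Ni (−0.24 V) is the anode.
E°cell = E°(cathode) − E°(anode) = +0.91 − (−0.24) = +1.15 V.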